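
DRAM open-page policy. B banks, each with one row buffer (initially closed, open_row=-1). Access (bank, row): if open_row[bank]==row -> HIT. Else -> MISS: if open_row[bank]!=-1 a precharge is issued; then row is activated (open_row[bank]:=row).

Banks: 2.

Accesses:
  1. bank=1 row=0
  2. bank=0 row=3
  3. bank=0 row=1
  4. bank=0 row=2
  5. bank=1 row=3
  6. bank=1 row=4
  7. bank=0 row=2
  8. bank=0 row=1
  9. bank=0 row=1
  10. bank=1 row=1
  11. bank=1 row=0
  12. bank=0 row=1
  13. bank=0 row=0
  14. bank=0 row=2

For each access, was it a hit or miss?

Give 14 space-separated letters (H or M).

Acc 1: bank1 row0 -> MISS (open row0); precharges=0
Acc 2: bank0 row3 -> MISS (open row3); precharges=0
Acc 3: bank0 row1 -> MISS (open row1); precharges=1
Acc 4: bank0 row2 -> MISS (open row2); precharges=2
Acc 5: bank1 row3 -> MISS (open row3); precharges=3
Acc 6: bank1 row4 -> MISS (open row4); precharges=4
Acc 7: bank0 row2 -> HIT
Acc 8: bank0 row1 -> MISS (open row1); precharges=5
Acc 9: bank0 row1 -> HIT
Acc 10: bank1 row1 -> MISS (open row1); precharges=6
Acc 11: bank1 row0 -> MISS (open row0); precharges=7
Acc 12: bank0 row1 -> HIT
Acc 13: bank0 row0 -> MISS (open row0); precharges=8
Acc 14: bank0 row2 -> MISS (open row2); precharges=9

Answer: M M M M M M H M H M M H M M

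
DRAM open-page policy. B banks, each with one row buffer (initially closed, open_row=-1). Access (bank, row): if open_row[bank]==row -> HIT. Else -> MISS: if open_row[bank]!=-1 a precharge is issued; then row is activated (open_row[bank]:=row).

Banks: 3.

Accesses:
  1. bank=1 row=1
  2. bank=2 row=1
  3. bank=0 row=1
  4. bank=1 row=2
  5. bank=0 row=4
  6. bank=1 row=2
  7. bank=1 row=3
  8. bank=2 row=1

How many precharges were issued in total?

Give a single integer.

Acc 1: bank1 row1 -> MISS (open row1); precharges=0
Acc 2: bank2 row1 -> MISS (open row1); precharges=0
Acc 3: bank0 row1 -> MISS (open row1); precharges=0
Acc 4: bank1 row2 -> MISS (open row2); precharges=1
Acc 5: bank0 row4 -> MISS (open row4); precharges=2
Acc 6: bank1 row2 -> HIT
Acc 7: bank1 row3 -> MISS (open row3); precharges=3
Acc 8: bank2 row1 -> HIT

Answer: 3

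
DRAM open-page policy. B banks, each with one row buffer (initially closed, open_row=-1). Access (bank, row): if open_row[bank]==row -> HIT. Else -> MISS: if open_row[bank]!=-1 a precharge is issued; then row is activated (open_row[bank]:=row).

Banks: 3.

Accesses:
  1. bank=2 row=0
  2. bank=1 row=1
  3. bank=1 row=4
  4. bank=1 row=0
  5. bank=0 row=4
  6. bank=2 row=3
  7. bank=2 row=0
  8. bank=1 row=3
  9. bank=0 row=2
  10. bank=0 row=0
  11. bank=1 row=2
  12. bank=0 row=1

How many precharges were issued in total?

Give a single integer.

Answer: 9

Derivation:
Acc 1: bank2 row0 -> MISS (open row0); precharges=0
Acc 2: bank1 row1 -> MISS (open row1); precharges=0
Acc 3: bank1 row4 -> MISS (open row4); precharges=1
Acc 4: bank1 row0 -> MISS (open row0); precharges=2
Acc 5: bank0 row4 -> MISS (open row4); precharges=2
Acc 6: bank2 row3 -> MISS (open row3); precharges=3
Acc 7: bank2 row0 -> MISS (open row0); precharges=4
Acc 8: bank1 row3 -> MISS (open row3); precharges=5
Acc 9: bank0 row2 -> MISS (open row2); precharges=6
Acc 10: bank0 row0 -> MISS (open row0); precharges=7
Acc 11: bank1 row2 -> MISS (open row2); precharges=8
Acc 12: bank0 row1 -> MISS (open row1); precharges=9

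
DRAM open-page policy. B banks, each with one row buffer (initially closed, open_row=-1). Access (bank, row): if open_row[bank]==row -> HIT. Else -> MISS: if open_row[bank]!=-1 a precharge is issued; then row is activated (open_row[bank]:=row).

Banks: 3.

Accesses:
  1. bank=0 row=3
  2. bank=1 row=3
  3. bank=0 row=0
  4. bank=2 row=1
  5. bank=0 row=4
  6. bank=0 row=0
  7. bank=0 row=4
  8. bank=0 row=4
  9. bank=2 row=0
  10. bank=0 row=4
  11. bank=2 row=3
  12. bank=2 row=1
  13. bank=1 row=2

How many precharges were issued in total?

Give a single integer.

Acc 1: bank0 row3 -> MISS (open row3); precharges=0
Acc 2: bank1 row3 -> MISS (open row3); precharges=0
Acc 3: bank0 row0 -> MISS (open row0); precharges=1
Acc 4: bank2 row1 -> MISS (open row1); precharges=1
Acc 5: bank0 row4 -> MISS (open row4); precharges=2
Acc 6: bank0 row0 -> MISS (open row0); precharges=3
Acc 7: bank0 row4 -> MISS (open row4); precharges=4
Acc 8: bank0 row4 -> HIT
Acc 9: bank2 row0 -> MISS (open row0); precharges=5
Acc 10: bank0 row4 -> HIT
Acc 11: bank2 row3 -> MISS (open row3); precharges=6
Acc 12: bank2 row1 -> MISS (open row1); precharges=7
Acc 13: bank1 row2 -> MISS (open row2); precharges=8

Answer: 8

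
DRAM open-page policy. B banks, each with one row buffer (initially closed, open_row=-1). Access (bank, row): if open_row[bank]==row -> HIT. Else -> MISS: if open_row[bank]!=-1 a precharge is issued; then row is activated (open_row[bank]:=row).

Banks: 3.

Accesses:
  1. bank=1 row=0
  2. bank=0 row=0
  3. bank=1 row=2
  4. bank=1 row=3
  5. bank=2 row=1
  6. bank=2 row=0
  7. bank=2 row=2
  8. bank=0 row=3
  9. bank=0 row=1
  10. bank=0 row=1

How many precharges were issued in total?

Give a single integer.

Answer: 6

Derivation:
Acc 1: bank1 row0 -> MISS (open row0); precharges=0
Acc 2: bank0 row0 -> MISS (open row0); precharges=0
Acc 3: bank1 row2 -> MISS (open row2); precharges=1
Acc 4: bank1 row3 -> MISS (open row3); precharges=2
Acc 5: bank2 row1 -> MISS (open row1); precharges=2
Acc 6: bank2 row0 -> MISS (open row0); precharges=3
Acc 7: bank2 row2 -> MISS (open row2); precharges=4
Acc 8: bank0 row3 -> MISS (open row3); precharges=5
Acc 9: bank0 row1 -> MISS (open row1); precharges=6
Acc 10: bank0 row1 -> HIT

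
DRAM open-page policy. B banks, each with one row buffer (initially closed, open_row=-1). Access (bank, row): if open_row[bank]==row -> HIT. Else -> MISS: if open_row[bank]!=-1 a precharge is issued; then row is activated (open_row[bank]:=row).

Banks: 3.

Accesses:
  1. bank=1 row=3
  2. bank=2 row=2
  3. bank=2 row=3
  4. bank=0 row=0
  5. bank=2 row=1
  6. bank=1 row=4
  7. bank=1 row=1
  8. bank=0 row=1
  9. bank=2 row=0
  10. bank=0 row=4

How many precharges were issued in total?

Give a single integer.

Acc 1: bank1 row3 -> MISS (open row3); precharges=0
Acc 2: bank2 row2 -> MISS (open row2); precharges=0
Acc 3: bank2 row3 -> MISS (open row3); precharges=1
Acc 4: bank0 row0 -> MISS (open row0); precharges=1
Acc 5: bank2 row1 -> MISS (open row1); precharges=2
Acc 6: bank1 row4 -> MISS (open row4); precharges=3
Acc 7: bank1 row1 -> MISS (open row1); precharges=4
Acc 8: bank0 row1 -> MISS (open row1); precharges=5
Acc 9: bank2 row0 -> MISS (open row0); precharges=6
Acc 10: bank0 row4 -> MISS (open row4); precharges=7

Answer: 7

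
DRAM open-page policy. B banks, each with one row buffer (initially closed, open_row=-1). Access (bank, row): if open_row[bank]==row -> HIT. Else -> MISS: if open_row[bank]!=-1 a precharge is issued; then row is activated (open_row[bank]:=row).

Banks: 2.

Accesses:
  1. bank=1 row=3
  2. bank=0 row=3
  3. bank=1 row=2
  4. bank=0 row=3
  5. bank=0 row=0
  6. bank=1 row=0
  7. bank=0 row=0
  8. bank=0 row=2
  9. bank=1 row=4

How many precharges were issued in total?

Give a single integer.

Answer: 5

Derivation:
Acc 1: bank1 row3 -> MISS (open row3); precharges=0
Acc 2: bank0 row3 -> MISS (open row3); precharges=0
Acc 3: bank1 row2 -> MISS (open row2); precharges=1
Acc 4: bank0 row3 -> HIT
Acc 5: bank0 row0 -> MISS (open row0); precharges=2
Acc 6: bank1 row0 -> MISS (open row0); precharges=3
Acc 7: bank0 row0 -> HIT
Acc 8: bank0 row2 -> MISS (open row2); precharges=4
Acc 9: bank1 row4 -> MISS (open row4); precharges=5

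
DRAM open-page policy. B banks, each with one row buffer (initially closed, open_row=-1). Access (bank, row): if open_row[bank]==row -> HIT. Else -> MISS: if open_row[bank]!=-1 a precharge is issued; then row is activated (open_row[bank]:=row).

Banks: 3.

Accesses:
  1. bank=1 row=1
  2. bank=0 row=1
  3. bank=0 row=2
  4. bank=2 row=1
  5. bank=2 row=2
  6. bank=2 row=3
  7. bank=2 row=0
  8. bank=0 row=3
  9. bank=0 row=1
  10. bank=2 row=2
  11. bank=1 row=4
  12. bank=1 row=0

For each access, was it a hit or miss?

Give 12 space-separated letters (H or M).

Acc 1: bank1 row1 -> MISS (open row1); precharges=0
Acc 2: bank0 row1 -> MISS (open row1); precharges=0
Acc 3: bank0 row2 -> MISS (open row2); precharges=1
Acc 4: bank2 row1 -> MISS (open row1); precharges=1
Acc 5: bank2 row2 -> MISS (open row2); precharges=2
Acc 6: bank2 row3 -> MISS (open row3); precharges=3
Acc 7: bank2 row0 -> MISS (open row0); precharges=4
Acc 8: bank0 row3 -> MISS (open row3); precharges=5
Acc 9: bank0 row1 -> MISS (open row1); precharges=6
Acc 10: bank2 row2 -> MISS (open row2); precharges=7
Acc 11: bank1 row4 -> MISS (open row4); precharges=8
Acc 12: bank1 row0 -> MISS (open row0); precharges=9

Answer: M M M M M M M M M M M M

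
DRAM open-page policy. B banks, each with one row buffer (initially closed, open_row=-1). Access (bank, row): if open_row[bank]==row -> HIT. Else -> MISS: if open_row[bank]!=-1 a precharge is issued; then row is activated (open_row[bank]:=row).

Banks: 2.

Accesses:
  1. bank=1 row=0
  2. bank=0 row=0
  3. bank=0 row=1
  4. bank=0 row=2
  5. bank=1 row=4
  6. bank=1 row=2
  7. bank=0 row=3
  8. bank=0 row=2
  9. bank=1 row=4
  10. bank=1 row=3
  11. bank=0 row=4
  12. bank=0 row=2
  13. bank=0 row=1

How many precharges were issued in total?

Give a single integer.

Acc 1: bank1 row0 -> MISS (open row0); precharges=0
Acc 2: bank0 row0 -> MISS (open row0); precharges=0
Acc 3: bank0 row1 -> MISS (open row1); precharges=1
Acc 4: bank0 row2 -> MISS (open row2); precharges=2
Acc 5: bank1 row4 -> MISS (open row4); precharges=3
Acc 6: bank1 row2 -> MISS (open row2); precharges=4
Acc 7: bank0 row3 -> MISS (open row3); precharges=5
Acc 8: bank0 row2 -> MISS (open row2); precharges=6
Acc 9: bank1 row4 -> MISS (open row4); precharges=7
Acc 10: bank1 row3 -> MISS (open row3); precharges=8
Acc 11: bank0 row4 -> MISS (open row4); precharges=9
Acc 12: bank0 row2 -> MISS (open row2); precharges=10
Acc 13: bank0 row1 -> MISS (open row1); precharges=11

Answer: 11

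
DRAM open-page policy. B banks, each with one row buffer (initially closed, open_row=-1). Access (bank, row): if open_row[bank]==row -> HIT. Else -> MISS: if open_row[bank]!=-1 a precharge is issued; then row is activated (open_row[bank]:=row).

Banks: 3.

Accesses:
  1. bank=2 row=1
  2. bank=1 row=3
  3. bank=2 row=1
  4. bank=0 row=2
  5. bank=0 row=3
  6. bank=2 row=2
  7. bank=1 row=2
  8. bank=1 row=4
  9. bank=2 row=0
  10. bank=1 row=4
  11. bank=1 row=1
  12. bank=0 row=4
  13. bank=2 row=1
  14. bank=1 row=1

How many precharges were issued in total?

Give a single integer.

Acc 1: bank2 row1 -> MISS (open row1); precharges=0
Acc 2: bank1 row3 -> MISS (open row3); precharges=0
Acc 3: bank2 row1 -> HIT
Acc 4: bank0 row2 -> MISS (open row2); precharges=0
Acc 5: bank0 row3 -> MISS (open row3); precharges=1
Acc 6: bank2 row2 -> MISS (open row2); precharges=2
Acc 7: bank1 row2 -> MISS (open row2); precharges=3
Acc 8: bank1 row4 -> MISS (open row4); precharges=4
Acc 9: bank2 row0 -> MISS (open row0); precharges=5
Acc 10: bank1 row4 -> HIT
Acc 11: bank1 row1 -> MISS (open row1); precharges=6
Acc 12: bank0 row4 -> MISS (open row4); precharges=7
Acc 13: bank2 row1 -> MISS (open row1); precharges=8
Acc 14: bank1 row1 -> HIT

Answer: 8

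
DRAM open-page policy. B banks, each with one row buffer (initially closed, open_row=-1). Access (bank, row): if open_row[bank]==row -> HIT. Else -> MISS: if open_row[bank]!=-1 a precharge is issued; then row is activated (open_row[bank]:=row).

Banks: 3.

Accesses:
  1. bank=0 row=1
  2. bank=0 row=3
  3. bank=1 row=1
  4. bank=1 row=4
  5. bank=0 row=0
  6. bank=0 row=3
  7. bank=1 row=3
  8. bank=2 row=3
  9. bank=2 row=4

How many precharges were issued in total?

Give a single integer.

Answer: 6

Derivation:
Acc 1: bank0 row1 -> MISS (open row1); precharges=0
Acc 2: bank0 row3 -> MISS (open row3); precharges=1
Acc 3: bank1 row1 -> MISS (open row1); precharges=1
Acc 4: bank1 row4 -> MISS (open row4); precharges=2
Acc 5: bank0 row0 -> MISS (open row0); precharges=3
Acc 6: bank0 row3 -> MISS (open row3); precharges=4
Acc 7: bank1 row3 -> MISS (open row3); precharges=5
Acc 8: bank2 row3 -> MISS (open row3); precharges=5
Acc 9: bank2 row4 -> MISS (open row4); precharges=6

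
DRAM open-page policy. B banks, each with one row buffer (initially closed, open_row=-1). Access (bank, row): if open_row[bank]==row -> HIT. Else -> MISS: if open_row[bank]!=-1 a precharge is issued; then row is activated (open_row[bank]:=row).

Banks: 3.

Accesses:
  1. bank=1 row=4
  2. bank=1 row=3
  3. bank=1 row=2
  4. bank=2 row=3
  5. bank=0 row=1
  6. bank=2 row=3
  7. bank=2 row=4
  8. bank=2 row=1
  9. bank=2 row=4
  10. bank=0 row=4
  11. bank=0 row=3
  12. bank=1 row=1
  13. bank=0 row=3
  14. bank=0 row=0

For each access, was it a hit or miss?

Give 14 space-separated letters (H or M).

Answer: M M M M M H M M M M M M H M

Derivation:
Acc 1: bank1 row4 -> MISS (open row4); precharges=0
Acc 2: bank1 row3 -> MISS (open row3); precharges=1
Acc 3: bank1 row2 -> MISS (open row2); precharges=2
Acc 4: bank2 row3 -> MISS (open row3); precharges=2
Acc 5: bank0 row1 -> MISS (open row1); precharges=2
Acc 6: bank2 row3 -> HIT
Acc 7: bank2 row4 -> MISS (open row4); precharges=3
Acc 8: bank2 row1 -> MISS (open row1); precharges=4
Acc 9: bank2 row4 -> MISS (open row4); precharges=5
Acc 10: bank0 row4 -> MISS (open row4); precharges=6
Acc 11: bank0 row3 -> MISS (open row3); precharges=7
Acc 12: bank1 row1 -> MISS (open row1); precharges=8
Acc 13: bank0 row3 -> HIT
Acc 14: bank0 row0 -> MISS (open row0); precharges=9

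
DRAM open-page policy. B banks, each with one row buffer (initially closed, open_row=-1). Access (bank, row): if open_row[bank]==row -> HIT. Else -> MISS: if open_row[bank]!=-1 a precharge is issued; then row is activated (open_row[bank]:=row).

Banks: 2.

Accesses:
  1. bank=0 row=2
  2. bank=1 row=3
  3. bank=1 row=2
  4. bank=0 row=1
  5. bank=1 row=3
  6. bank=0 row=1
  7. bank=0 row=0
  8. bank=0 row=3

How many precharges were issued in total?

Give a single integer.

Acc 1: bank0 row2 -> MISS (open row2); precharges=0
Acc 2: bank1 row3 -> MISS (open row3); precharges=0
Acc 3: bank1 row2 -> MISS (open row2); precharges=1
Acc 4: bank0 row1 -> MISS (open row1); precharges=2
Acc 5: bank1 row3 -> MISS (open row3); precharges=3
Acc 6: bank0 row1 -> HIT
Acc 7: bank0 row0 -> MISS (open row0); precharges=4
Acc 8: bank0 row3 -> MISS (open row3); precharges=5

Answer: 5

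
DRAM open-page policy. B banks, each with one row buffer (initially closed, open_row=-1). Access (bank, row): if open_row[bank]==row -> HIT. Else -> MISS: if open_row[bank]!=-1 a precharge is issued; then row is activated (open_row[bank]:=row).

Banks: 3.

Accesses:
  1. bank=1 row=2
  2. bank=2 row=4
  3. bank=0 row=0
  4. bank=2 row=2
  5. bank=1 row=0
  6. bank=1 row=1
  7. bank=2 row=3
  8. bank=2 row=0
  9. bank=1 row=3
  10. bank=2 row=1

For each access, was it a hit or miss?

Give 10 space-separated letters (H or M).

Answer: M M M M M M M M M M

Derivation:
Acc 1: bank1 row2 -> MISS (open row2); precharges=0
Acc 2: bank2 row4 -> MISS (open row4); precharges=0
Acc 3: bank0 row0 -> MISS (open row0); precharges=0
Acc 4: bank2 row2 -> MISS (open row2); precharges=1
Acc 5: bank1 row0 -> MISS (open row0); precharges=2
Acc 6: bank1 row1 -> MISS (open row1); precharges=3
Acc 7: bank2 row3 -> MISS (open row3); precharges=4
Acc 8: bank2 row0 -> MISS (open row0); precharges=5
Acc 9: bank1 row3 -> MISS (open row3); precharges=6
Acc 10: bank2 row1 -> MISS (open row1); precharges=7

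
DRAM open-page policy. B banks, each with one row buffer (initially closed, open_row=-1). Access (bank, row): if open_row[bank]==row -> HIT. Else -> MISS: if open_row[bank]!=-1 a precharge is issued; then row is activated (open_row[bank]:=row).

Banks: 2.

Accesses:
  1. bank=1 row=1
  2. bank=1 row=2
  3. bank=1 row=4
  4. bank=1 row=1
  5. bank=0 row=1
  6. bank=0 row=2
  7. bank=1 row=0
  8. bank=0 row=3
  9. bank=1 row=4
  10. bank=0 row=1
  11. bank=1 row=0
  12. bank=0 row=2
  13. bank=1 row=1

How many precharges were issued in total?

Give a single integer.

Acc 1: bank1 row1 -> MISS (open row1); precharges=0
Acc 2: bank1 row2 -> MISS (open row2); precharges=1
Acc 3: bank1 row4 -> MISS (open row4); precharges=2
Acc 4: bank1 row1 -> MISS (open row1); precharges=3
Acc 5: bank0 row1 -> MISS (open row1); precharges=3
Acc 6: bank0 row2 -> MISS (open row2); precharges=4
Acc 7: bank1 row0 -> MISS (open row0); precharges=5
Acc 8: bank0 row3 -> MISS (open row3); precharges=6
Acc 9: bank1 row4 -> MISS (open row4); precharges=7
Acc 10: bank0 row1 -> MISS (open row1); precharges=8
Acc 11: bank1 row0 -> MISS (open row0); precharges=9
Acc 12: bank0 row2 -> MISS (open row2); precharges=10
Acc 13: bank1 row1 -> MISS (open row1); precharges=11

Answer: 11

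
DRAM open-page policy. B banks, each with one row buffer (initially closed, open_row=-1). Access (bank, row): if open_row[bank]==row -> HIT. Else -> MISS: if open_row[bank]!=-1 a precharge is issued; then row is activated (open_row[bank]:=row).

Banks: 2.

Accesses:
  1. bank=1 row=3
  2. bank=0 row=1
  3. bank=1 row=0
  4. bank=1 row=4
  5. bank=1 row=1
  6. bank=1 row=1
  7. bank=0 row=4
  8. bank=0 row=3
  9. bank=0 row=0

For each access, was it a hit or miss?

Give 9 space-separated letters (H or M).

Answer: M M M M M H M M M

Derivation:
Acc 1: bank1 row3 -> MISS (open row3); precharges=0
Acc 2: bank0 row1 -> MISS (open row1); precharges=0
Acc 3: bank1 row0 -> MISS (open row0); precharges=1
Acc 4: bank1 row4 -> MISS (open row4); precharges=2
Acc 5: bank1 row1 -> MISS (open row1); precharges=3
Acc 6: bank1 row1 -> HIT
Acc 7: bank0 row4 -> MISS (open row4); precharges=4
Acc 8: bank0 row3 -> MISS (open row3); precharges=5
Acc 9: bank0 row0 -> MISS (open row0); precharges=6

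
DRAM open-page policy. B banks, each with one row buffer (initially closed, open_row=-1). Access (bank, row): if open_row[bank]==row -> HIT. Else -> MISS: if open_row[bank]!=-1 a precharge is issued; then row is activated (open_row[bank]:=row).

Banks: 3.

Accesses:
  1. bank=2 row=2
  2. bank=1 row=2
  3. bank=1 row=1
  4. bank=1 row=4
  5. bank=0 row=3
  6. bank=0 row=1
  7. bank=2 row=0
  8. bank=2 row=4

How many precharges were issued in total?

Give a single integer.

Answer: 5

Derivation:
Acc 1: bank2 row2 -> MISS (open row2); precharges=0
Acc 2: bank1 row2 -> MISS (open row2); precharges=0
Acc 3: bank1 row1 -> MISS (open row1); precharges=1
Acc 4: bank1 row4 -> MISS (open row4); precharges=2
Acc 5: bank0 row3 -> MISS (open row3); precharges=2
Acc 6: bank0 row1 -> MISS (open row1); precharges=3
Acc 7: bank2 row0 -> MISS (open row0); precharges=4
Acc 8: bank2 row4 -> MISS (open row4); precharges=5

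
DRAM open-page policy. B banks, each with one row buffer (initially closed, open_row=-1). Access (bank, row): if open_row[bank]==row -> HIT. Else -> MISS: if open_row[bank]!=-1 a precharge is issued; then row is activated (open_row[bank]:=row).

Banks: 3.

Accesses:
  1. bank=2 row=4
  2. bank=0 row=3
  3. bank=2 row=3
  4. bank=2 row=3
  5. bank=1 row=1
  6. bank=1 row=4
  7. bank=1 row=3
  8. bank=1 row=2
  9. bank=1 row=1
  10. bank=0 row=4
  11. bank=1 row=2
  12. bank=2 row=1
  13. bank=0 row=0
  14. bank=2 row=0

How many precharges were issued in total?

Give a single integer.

Acc 1: bank2 row4 -> MISS (open row4); precharges=0
Acc 2: bank0 row3 -> MISS (open row3); precharges=0
Acc 3: bank2 row3 -> MISS (open row3); precharges=1
Acc 4: bank2 row3 -> HIT
Acc 5: bank1 row1 -> MISS (open row1); precharges=1
Acc 6: bank1 row4 -> MISS (open row4); precharges=2
Acc 7: bank1 row3 -> MISS (open row3); precharges=3
Acc 8: bank1 row2 -> MISS (open row2); precharges=4
Acc 9: bank1 row1 -> MISS (open row1); precharges=5
Acc 10: bank0 row4 -> MISS (open row4); precharges=6
Acc 11: bank1 row2 -> MISS (open row2); precharges=7
Acc 12: bank2 row1 -> MISS (open row1); precharges=8
Acc 13: bank0 row0 -> MISS (open row0); precharges=9
Acc 14: bank2 row0 -> MISS (open row0); precharges=10

Answer: 10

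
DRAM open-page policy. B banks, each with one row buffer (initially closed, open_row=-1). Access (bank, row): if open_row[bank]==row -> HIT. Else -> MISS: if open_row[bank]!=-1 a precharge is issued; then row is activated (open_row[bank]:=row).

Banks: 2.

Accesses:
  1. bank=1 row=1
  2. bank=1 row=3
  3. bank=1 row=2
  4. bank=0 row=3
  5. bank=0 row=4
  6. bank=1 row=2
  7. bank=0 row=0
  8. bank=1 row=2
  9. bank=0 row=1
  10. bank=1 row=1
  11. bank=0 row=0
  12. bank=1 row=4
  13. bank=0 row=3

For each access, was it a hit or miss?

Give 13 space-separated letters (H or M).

Answer: M M M M M H M H M M M M M

Derivation:
Acc 1: bank1 row1 -> MISS (open row1); precharges=0
Acc 2: bank1 row3 -> MISS (open row3); precharges=1
Acc 3: bank1 row2 -> MISS (open row2); precharges=2
Acc 4: bank0 row3 -> MISS (open row3); precharges=2
Acc 5: bank0 row4 -> MISS (open row4); precharges=3
Acc 6: bank1 row2 -> HIT
Acc 7: bank0 row0 -> MISS (open row0); precharges=4
Acc 8: bank1 row2 -> HIT
Acc 9: bank0 row1 -> MISS (open row1); precharges=5
Acc 10: bank1 row1 -> MISS (open row1); precharges=6
Acc 11: bank0 row0 -> MISS (open row0); precharges=7
Acc 12: bank1 row4 -> MISS (open row4); precharges=8
Acc 13: bank0 row3 -> MISS (open row3); precharges=9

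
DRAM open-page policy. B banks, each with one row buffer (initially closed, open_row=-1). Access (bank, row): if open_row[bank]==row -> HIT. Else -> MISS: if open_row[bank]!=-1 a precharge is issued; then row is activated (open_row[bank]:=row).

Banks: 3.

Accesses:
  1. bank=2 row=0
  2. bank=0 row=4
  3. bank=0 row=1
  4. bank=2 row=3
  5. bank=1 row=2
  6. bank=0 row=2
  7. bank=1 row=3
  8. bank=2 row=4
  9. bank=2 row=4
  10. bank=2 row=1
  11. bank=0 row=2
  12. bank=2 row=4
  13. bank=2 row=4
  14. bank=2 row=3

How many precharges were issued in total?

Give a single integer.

Acc 1: bank2 row0 -> MISS (open row0); precharges=0
Acc 2: bank0 row4 -> MISS (open row4); precharges=0
Acc 3: bank0 row1 -> MISS (open row1); precharges=1
Acc 4: bank2 row3 -> MISS (open row3); precharges=2
Acc 5: bank1 row2 -> MISS (open row2); precharges=2
Acc 6: bank0 row2 -> MISS (open row2); precharges=3
Acc 7: bank1 row3 -> MISS (open row3); precharges=4
Acc 8: bank2 row4 -> MISS (open row4); precharges=5
Acc 9: bank2 row4 -> HIT
Acc 10: bank2 row1 -> MISS (open row1); precharges=6
Acc 11: bank0 row2 -> HIT
Acc 12: bank2 row4 -> MISS (open row4); precharges=7
Acc 13: bank2 row4 -> HIT
Acc 14: bank2 row3 -> MISS (open row3); precharges=8

Answer: 8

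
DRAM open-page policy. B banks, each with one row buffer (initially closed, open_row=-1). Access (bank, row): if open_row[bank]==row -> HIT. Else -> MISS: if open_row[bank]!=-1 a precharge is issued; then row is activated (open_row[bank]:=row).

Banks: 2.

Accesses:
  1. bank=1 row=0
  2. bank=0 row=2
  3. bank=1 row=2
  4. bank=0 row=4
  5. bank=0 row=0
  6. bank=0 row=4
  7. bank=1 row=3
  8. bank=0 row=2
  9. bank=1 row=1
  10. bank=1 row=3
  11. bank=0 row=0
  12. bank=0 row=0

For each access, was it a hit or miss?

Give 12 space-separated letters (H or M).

Acc 1: bank1 row0 -> MISS (open row0); precharges=0
Acc 2: bank0 row2 -> MISS (open row2); precharges=0
Acc 3: bank1 row2 -> MISS (open row2); precharges=1
Acc 4: bank0 row4 -> MISS (open row4); precharges=2
Acc 5: bank0 row0 -> MISS (open row0); precharges=3
Acc 6: bank0 row4 -> MISS (open row4); precharges=4
Acc 7: bank1 row3 -> MISS (open row3); precharges=5
Acc 8: bank0 row2 -> MISS (open row2); precharges=6
Acc 9: bank1 row1 -> MISS (open row1); precharges=7
Acc 10: bank1 row3 -> MISS (open row3); precharges=8
Acc 11: bank0 row0 -> MISS (open row0); precharges=9
Acc 12: bank0 row0 -> HIT

Answer: M M M M M M M M M M M H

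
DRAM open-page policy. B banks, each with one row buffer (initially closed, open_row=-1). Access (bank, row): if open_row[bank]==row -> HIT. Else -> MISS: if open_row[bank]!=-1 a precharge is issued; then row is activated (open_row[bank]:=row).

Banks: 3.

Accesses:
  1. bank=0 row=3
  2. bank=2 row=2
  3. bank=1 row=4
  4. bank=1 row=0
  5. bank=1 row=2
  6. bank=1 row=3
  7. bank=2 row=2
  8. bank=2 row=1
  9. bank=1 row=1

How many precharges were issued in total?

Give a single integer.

Answer: 5

Derivation:
Acc 1: bank0 row3 -> MISS (open row3); precharges=0
Acc 2: bank2 row2 -> MISS (open row2); precharges=0
Acc 3: bank1 row4 -> MISS (open row4); precharges=0
Acc 4: bank1 row0 -> MISS (open row0); precharges=1
Acc 5: bank1 row2 -> MISS (open row2); precharges=2
Acc 6: bank1 row3 -> MISS (open row3); precharges=3
Acc 7: bank2 row2 -> HIT
Acc 8: bank2 row1 -> MISS (open row1); precharges=4
Acc 9: bank1 row1 -> MISS (open row1); precharges=5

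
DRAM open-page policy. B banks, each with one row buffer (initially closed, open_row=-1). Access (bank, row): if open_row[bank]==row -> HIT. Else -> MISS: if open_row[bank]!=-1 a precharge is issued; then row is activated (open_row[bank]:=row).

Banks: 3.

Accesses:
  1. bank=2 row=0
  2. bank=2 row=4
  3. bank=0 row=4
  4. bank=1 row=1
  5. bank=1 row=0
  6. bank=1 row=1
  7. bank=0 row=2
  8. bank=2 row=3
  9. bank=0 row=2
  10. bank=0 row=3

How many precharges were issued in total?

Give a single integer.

Answer: 6

Derivation:
Acc 1: bank2 row0 -> MISS (open row0); precharges=0
Acc 2: bank2 row4 -> MISS (open row4); precharges=1
Acc 3: bank0 row4 -> MISS (open row4); precharges=1
Acc 4: bank1 row1 -> MISS (open row1); precharges=1
Acc 5: bank1 row0 -> MISS (open row0); precharges=2
Acc 6: bank1 row1 -> MISS (open row1); precharges=3
Acc 7: bank0 row2 -> MISS (open row2); precharges=4
Acc 8: bank2 row3 -> MISS (open row3); precharges=5
Acc 9: bank0 row2 -> HIT
Acc 10: bank0 row3 -> MISS (open row3); precharges=6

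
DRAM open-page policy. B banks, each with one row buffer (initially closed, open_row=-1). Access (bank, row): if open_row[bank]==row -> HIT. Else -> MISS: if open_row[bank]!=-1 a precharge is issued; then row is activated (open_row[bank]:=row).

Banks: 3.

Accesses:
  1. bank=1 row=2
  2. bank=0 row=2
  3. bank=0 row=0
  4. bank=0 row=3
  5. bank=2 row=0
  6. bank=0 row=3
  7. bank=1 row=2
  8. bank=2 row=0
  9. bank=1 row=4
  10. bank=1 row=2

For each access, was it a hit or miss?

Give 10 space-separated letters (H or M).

Answer: M M M M M H H H M M

Derivation:
Acc 1: bank1 row2 -> MISS (open row2); precharges=0
Acc 2: bank0 row2 -> MISS (open row2); precharges=0
Acc 3: bank0 row0 -> MISS (open row0); precharges=1
Acc 4: bank0 row3 -> MISS (open row3); precharges=2
Acc 5: bank2 row0 -> MISS (open row0); precharges=2
Acc 6: bank0 row3 -> HIT
Acc 7: bank1 row2 -> HIT
Acc 8: bank2 row0 -> HIT
Acc 9: bank1 row4 -> MISS (open row4); precharges=3
Acc 10: bank1 row2 -> MISS (open row2); precharges=4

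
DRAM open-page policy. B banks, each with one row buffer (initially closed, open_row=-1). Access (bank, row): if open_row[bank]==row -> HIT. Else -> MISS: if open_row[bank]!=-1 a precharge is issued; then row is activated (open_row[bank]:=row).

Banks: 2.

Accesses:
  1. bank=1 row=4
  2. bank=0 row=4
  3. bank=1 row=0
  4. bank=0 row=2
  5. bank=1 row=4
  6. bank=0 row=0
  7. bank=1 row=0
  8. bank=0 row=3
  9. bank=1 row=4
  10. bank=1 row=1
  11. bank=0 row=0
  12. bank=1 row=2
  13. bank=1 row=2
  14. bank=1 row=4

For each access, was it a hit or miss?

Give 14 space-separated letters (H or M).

Answer: M M M M M M M M M M M M H M

Derivation:
Acc 1: bank1 row4 -> MISS (open row4); precharges=0
Acc 2: bank0 row4 -> MISS (open row4); precharges=0
Acc 3: bank1 row0 -> MISS (open row0); precharges=1
Acc 4: bank0 row2 -> MISS (open row2); precharges=2
Acc 5: bank1 row4 -> MISS (open row4); precharges=3
Acc 6: bank0 row0 -> MISS (open row0); precharges=4
Acc 7: bank1 row0 -> MISS (open row0); precharges=5
Acc 8: bank0 row3 -> MISS (open row3); precharges=6
Acc 9: bank1 row4 -> MISS (open row4); precharges=7
Acc 10: bank1 row1 -> MISS (open row1); precharges=8
Acc 11: bank0 row0 -> MISS (open row0); precharges=9
Acc 12: bank1 row2 -> MISS (open row2); precharges=10
Acc 13: bank1 row2 -> HIT
Acc 14: bank1 row4 -> MISS (open row4); precharges=11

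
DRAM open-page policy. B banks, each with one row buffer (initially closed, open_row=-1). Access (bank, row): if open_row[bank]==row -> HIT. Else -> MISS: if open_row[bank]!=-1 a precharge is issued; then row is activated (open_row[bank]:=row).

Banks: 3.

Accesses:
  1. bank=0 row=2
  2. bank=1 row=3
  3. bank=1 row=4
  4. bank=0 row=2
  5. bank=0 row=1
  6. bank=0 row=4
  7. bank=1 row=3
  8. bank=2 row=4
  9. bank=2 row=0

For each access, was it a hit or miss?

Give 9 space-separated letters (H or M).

Answer: M M M H M M M M M

Derivation:
Acc 1: bank0 row2 -> MISS (open row2); precharges=0
Acc 2: bank1 row3 -> MISS (open row3); precharges=0
Acc 3: bank1 row4 -> MISS (open row4); precharges=1
Acc 4: bank0 row2 -> HIT
Acc 5: bank0 row1 -> MISS (open row1); precharges=2
Acc 6: bank0 row4 -> MISS (open row4); precharges=3
Acc 7: bank1 row3 -> MISS (open row3); precharges=4
Acc 8: bank2 row4 -> MISS (open row4); precharges=4
Acc 9: bank2 row0 -> MISS (open row0); precharges=5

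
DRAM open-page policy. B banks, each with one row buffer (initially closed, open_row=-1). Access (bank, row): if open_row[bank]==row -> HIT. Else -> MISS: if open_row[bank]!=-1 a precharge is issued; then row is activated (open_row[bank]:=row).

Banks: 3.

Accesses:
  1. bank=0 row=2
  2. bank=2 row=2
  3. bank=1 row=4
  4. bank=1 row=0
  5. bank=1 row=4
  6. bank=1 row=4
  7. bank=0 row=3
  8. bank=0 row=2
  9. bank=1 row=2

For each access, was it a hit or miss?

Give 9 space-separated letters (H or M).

Acc 1: bank0 row2 -> MISS (open row2); precharges=0
Acc 2: bank2 row2 -> MISS (open row2); precharges=0
Acc 3: bank1 row4 -> MISS (open row4); precharges=0
Acc 4: bank1 row0 -> MISS (open row0); precharges=1
Acc 5: bank1 row4 -> MISS (open row4); precharges=2
Acc 6: bank1 row4 -> HIT
Acc 7: bank0 row3 -> MISS (open row3); precharges=3
Acc 8: bank0 row2 -> MISS (open row2); precharges=4
Acc 9: bank1 row2 -> MISS (open row2); precharges=5

Answer: M M M M M H M M M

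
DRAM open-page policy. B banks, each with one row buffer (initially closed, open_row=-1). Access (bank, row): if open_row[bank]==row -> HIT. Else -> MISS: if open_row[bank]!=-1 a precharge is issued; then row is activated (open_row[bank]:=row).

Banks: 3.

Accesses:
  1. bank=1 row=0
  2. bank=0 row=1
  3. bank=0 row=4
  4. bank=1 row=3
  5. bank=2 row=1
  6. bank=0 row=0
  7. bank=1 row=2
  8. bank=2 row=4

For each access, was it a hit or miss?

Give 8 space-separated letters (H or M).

Acc 1: bank1 row0 -> MISS (open row0); precharges=0
Acc 2: bank0 row1 -> MISS (open row1); precharges=0
Acc 3: bank0 row4 -> MISS (open row4); precharges=1
Acc 4: bank1 row3 -> MISS (open row3); precharges=2
Acc 5: bank2 row1 -> MISS (open row1); precharges=2
Acc 6: bank0 row0 -> MISS (open row0); precharges=3
Acc 7: bank1 row2 -> MISS (open row2); precharges=4
Acc 8: bank2 row4 -> MISS (open row4); precharges=5

Answer: M M M M M M M M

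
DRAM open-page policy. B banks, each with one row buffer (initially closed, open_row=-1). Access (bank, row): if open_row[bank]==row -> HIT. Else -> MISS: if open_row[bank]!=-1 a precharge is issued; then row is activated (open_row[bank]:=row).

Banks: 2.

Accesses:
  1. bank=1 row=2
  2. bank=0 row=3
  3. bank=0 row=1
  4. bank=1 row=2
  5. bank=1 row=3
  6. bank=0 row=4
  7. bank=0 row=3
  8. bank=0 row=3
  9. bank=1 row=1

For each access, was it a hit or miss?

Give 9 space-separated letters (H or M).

Acc 1: bank1 row2 -> MISS (open row2); precharges=0
Acc 2: bank0 row3 -> MISS (open row3); precharges=0
Acc 3: bank0 row1 -> MISS (open row1); precharges=1
Acc 4: bank1 row2 -> HIT
Acc 5: bank1 row3 -> MISS (open row3); precharges=2
Acc 6: bank0 row4 -> MISS (open row4); precharges=3
Acc 7: bank0 row3 -> MISS (open row3); precharges=4
Acc 8: bank0 row3 -> HIT
Acc 9: bank1 row1 -> MISS (open row1); precharges=5

Answer: M M M H M M M H M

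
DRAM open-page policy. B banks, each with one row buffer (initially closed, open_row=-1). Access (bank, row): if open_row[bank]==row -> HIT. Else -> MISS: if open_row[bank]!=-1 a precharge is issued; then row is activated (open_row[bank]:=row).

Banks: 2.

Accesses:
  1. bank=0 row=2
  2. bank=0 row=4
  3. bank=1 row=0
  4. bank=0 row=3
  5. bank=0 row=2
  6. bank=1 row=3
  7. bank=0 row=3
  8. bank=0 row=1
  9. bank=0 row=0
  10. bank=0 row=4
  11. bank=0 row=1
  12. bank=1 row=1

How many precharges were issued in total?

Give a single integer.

Acc 1: bank0 row2 -> MISS (open row2); precharges=0
Acc 2: bank0 row4 -> MISS (open row4); precharges=1
Acc 3: bank1 row0 -> MISS (open row0); precharges=1
Acc 4: bank0 row3 -> MISS (open row3); precharges=2
Acc 5: bank0 row2 -> MISS (open row2); precharges=3
Acc 6: bank1 row3 -> MISS (open row3); precharges=4
Acc 7: bank0 row3 -> MISS (open row3); precharges=5
Acc 8: bank0 row1 -> MISS (open row1); precharges=6
Acc 9: bank0 row0 -> MISS (open row0); precharges=7
Acc 10: bank0 row4 -> MISS (open row4); precharges=8
Acc 11: bank0 row1 -> MISS (open row1); precharges=9
Acc 12: bank1 row1 -> MISS (open row1); precharges=10

Answer: 10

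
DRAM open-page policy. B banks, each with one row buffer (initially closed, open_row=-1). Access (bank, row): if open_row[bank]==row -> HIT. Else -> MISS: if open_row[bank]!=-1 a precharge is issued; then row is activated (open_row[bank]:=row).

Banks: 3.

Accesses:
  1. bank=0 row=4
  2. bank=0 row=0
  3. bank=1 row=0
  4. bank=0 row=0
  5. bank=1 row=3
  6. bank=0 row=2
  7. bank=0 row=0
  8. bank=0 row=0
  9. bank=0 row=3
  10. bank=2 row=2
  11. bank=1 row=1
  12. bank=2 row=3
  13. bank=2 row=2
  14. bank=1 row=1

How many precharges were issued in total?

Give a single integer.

Acc 1: bank0 row4 -> MISS (open row4); precharges=0
Acc 2: bank0 row0 -> MISS (open row0); precharges=1
Acc 3: bank1 row0 -> MISS (open row0); precharges=1
Acc 4: bank0 row0 -> HIT
Acc 5: bank1 row3 -> MISS (open row3); precharges=2
Acc 6: bank0 row2 -> MISS (open row2); precharges=3
Acc 7: bank0 row0 -> MISS (open row0); precharges=4
Acc 8: bank0 row0 -> HIT
Acc 9: bank0 row3 -> MISS (open row3); precharges=5
Acc 10: bank2 row2 -> MISS (open row2); precharges=5
Acc 11: bank1 row1 -> MISS (open row1); precharges=6
Acc 12: bank2 row3 -> MISS (open row3); precharges=7
Acc 13: bank2 row2 -> MISS (open row2); precharges=8
Acc 14: bank1 row1 -> HIT

Answer: 8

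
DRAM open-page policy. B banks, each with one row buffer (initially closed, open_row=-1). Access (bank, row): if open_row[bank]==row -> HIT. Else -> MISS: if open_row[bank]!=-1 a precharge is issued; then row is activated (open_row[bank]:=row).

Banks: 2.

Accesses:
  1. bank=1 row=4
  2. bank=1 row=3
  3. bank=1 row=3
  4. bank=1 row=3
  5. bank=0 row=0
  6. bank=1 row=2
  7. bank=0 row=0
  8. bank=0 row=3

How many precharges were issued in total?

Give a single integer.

Answer: 3

Derivation:
Acc 1: bank1 row4 -> MISS (open row4); precharges=0
Acc 2: bank1 row3 -> MISS (open row3); precharges=1
Acc 3: bank1 row3 -> HIT
Acc 4: bank1 row3 -> HIT
Acc 5: bank0 row0 -> MISS (open row0); precharges=1
Acc 6: bank1 row2 -> MISS (open row2); precharges=2
Acc 7: bank0 row0 -> HIT
Acc 8: bank0 row3 -> MISS (open row3); precharges=3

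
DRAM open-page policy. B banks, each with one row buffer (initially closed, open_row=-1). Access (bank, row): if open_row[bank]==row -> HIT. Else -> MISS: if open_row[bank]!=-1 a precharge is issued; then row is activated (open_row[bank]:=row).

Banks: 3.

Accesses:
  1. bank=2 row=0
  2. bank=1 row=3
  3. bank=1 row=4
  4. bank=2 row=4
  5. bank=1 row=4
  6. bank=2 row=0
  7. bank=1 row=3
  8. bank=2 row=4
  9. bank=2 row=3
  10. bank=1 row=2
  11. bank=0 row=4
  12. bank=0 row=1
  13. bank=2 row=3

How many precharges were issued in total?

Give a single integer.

Answer: 8

Derivation:
Acc 1: bank2 row0 -> MISS (open row0); precharges=0
Acc 2: bank1 row3 -> MISS (open row3); precharges=0
Acc 3: bank1 row4 -> MISS (open row4); precharges=1
Acc 4: bank2 row4 -> MISS (open row4); precharges=2
Acc 5: bank1 row4 -> HIT
Acc 6: bank2 row0 -> MISS (open row0); precharges=3
Acc 7: bank1 row3 -> MISS (open row3); precharges=4
Acc 8: bank2 row4 -> MISS (open row4); precharges=5
Acc 9: bank2 row3 -> MISS (open row3); precharges=6
Acc 10: bank1 row2 -> MISS (open row2); precharges=7
Acc 11: bank0 row4 -> MISS (open row4); precharges=7
Acc 12: bank0 row1 -> MISS (open row1); precharges=8
Acc 13: bank2 row3 -> HIT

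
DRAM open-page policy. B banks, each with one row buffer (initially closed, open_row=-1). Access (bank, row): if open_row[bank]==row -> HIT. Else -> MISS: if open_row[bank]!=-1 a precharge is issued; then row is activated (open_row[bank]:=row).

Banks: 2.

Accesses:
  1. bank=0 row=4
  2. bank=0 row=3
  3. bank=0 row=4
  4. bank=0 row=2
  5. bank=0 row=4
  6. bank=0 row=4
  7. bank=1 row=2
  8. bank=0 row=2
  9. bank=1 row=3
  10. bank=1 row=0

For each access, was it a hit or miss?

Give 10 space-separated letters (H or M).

Answer: M M M M M H M M M M

Derivation:
Acc 1: bank0 row4 -> MISS (open row4); precharges=0
Acc 2: bank0 row3 -> MISS (open row3); precharges=1
Acc 3: bank0 row4 -> MISS (open row4); precharges=2
Acc 4: bank0 row2 -> MISS (open row2); precharges=3
Acc 5: bank0 row4 -> MISS (open row4); precharges=4
Acc 6: bank0 row4 -> HIT
Acc 7: bank1 row2 -> MISS (open row2); precharges=4
Acc 8: bank0 row2 -> MISS (open row2); precharges=5
Acc 9: bank1 row3 -> MISS (open row3); precharges=6
Acc 10: bank1 row0 -> MISS (open row0); precharges=7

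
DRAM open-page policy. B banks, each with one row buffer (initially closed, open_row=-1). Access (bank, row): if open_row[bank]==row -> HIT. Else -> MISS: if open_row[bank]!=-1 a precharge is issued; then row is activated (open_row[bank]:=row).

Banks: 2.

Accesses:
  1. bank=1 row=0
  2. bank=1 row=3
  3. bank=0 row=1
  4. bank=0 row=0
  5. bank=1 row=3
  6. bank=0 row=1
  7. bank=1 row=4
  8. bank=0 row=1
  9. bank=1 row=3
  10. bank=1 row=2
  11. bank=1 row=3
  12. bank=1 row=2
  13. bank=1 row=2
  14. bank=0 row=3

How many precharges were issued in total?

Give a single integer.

Acc 1: bank1 row0 -> MISS (open row0); precharges=0
Acc 2: bank1 row3 -> MISS (open row3); precharges=1
Acc 3: bank0 row1 -> MISS (open row1); precharges=1
Acc 4: bank0 row0 -> MISS (open row0); precharges=2
Acc 5: bank1 row3 -> HIT
Acc 6: bank0 row1 -> MISS (open row1); precharges=3
Acc 7: bank1 row4 -> MISS (open row4); precharges=4
Acc 8: bank0 row1 -> HIT
Acc 9: bank1 row3 -> MISS (open row3); precharges=5
Acc 10: bank1 row2 -> MISS (open row2); precharges=6
Acc 11: bank1 row3 -> MISS (open row3); precharges=7
Acc 12: bank1 row2 -> MISS (open row2); precharges=8
Acc 13: bank1 row2 -> HIT
Acc 14: bank0 row3 -> MISS (open row3); precharges=9

Answer: 9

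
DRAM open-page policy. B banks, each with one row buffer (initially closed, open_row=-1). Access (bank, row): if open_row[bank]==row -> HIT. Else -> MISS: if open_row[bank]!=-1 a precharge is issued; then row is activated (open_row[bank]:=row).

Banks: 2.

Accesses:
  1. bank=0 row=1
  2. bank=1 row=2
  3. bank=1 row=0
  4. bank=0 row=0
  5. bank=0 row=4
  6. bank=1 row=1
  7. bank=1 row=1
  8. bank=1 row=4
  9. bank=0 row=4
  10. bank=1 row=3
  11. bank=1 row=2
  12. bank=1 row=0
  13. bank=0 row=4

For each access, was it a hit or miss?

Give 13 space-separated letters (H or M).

Acc 1: bank0 row1 -> MISS (open row1); precharges=0
Acc 2: bank1 row2 -> MISS (open row2); precharges=0
Acc 3: bank1 row0 -> MISS (open row0); precharges=1
Acc 4: bank0 row0 -> MISS (open row0); precharges=2
Acc 5: bank0 row4 -> MISS (open row4); precharges=3
Acc 6: bank1 row1 -> MISS (open row1); precharges=4
Acc 7: bank1 row1 -> HIT
Acc 8: bank1 row4 -> MISS (open row4); precharges=5
Acc 9: bank0 row4 -> HIT
Acc 10: bank1 row3 -> MISS (open row3); precharges=6
Acc 11: bank1 row2 -> MISS (open row2); precharges=7
Acc 12: bank1 row0 -> MISS (open row0); precharges=8
Acc 13: bank0 row4 -> HIT

Answer: M M M M M M H M H M M M H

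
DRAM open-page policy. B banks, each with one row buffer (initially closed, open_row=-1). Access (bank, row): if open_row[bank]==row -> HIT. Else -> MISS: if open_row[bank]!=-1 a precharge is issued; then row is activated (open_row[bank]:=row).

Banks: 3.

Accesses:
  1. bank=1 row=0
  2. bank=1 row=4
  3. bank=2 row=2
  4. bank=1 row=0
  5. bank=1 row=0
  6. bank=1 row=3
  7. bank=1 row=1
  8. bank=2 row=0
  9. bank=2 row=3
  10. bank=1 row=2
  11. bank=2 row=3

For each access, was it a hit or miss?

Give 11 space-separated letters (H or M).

Answer: M M M M H M M M M M H

Derivation:
Acc 1: bank1 row0 -> MISS (open row0); precharges=0
Acc 2: bank1 row4 -> MISS (open row4); precharges=1
Acc 3: bank2 row2 -> MISS (open row2); precharges=1
Acc 4: bank1 row0 -> MISS (open row0); precharges=2
Acc 5: bank1 row0 -> HIT
Acc 6: bank1 row3 -> MISS (open row3); precharges=3
Acc 7: bank1 row1 -> MISS (open row1); precharges=4
Acc 8: bank2 row0 -> MISS (open row0); precharges=5
Acc 9: bank2 row3 -> MISS (open row3); precharges=6
Acc 10: bank1 row2 -> MISS (open row2); precharges=7
Acc 11: bank2 row3 -> HIT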